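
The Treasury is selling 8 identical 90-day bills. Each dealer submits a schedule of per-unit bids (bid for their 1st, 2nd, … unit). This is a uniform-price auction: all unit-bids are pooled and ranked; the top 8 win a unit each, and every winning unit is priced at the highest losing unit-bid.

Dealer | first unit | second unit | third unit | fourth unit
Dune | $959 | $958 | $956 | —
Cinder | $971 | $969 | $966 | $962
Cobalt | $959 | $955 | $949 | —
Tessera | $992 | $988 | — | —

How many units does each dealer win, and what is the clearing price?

Cinder 4, Cobalt 1, Dune 1, Tessera 2; clearing price $958

Pooled unit-bids ranked (top 8): 992 (Tessera-1), 988 (Tessera-2), 971 (Cinder-1), 969 (Cinder-2), 966 (Cinder-3), 962 (Cinder-4), 959 (Dune-1), 959 (Cobalt-1)
Highest rejected unit-bid = $958.
Allocation: Cinder 4, Cobalt 1, Dune 1, Tessera 2.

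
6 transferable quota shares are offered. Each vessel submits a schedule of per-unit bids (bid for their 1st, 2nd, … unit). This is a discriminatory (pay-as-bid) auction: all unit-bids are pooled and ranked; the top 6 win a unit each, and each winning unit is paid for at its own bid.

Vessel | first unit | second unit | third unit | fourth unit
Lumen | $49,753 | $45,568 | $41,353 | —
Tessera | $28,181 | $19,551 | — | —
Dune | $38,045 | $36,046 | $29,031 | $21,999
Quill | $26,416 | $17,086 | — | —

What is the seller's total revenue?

Total revenue: $239,796

Merging the schedules and taking the best 6: 49,753 (Lumen-1), 45,568 (Lumen-2), 41,353 (Lumen-3), 38,045 (Dune-1), 36,046 (Dune-2), 29,031 (Dune-3)
Next rejected bid: $28,181 (not a price — pay-as-bid).
Each winning unit pays its own bid.
Revenue = 49,753 + 45,568 + 41,353 + 38,045 + 36,046 + 29,031 = $239,796.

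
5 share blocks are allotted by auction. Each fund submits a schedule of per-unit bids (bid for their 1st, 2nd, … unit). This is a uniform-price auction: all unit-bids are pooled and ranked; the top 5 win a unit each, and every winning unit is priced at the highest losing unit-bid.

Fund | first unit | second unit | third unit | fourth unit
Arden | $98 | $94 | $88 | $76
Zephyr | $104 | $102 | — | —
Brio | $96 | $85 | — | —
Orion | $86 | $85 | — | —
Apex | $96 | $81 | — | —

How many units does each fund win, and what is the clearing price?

Apex 1, Arden 1, Brio 1, Zephyr 2; clearing price $94

Merging the schedules and taking the best 5: 104 (Zephyr-1), 102 (Zephyr-2), 98 (Arden-1), 96 (Brio-1), 96 (Apex-1)
Highest rejected unit-bid = $94.
Allocation: Apex 1, Arden 1, Brio 1, Zephyr 2.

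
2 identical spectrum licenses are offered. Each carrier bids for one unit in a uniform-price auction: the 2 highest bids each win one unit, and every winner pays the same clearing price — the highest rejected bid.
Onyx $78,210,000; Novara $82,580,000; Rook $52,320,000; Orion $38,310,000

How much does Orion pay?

Orion pays $0

Sorting: 82,580,000 (Novara), 78,210,000 (Onyx), 52,320,000 (Rook), 38,310,000 (Orion)
The 2 highest are Novara, Onyx.
Clearing price = highest rejected bid = $52,320,000.
Orion does not win → pays $0.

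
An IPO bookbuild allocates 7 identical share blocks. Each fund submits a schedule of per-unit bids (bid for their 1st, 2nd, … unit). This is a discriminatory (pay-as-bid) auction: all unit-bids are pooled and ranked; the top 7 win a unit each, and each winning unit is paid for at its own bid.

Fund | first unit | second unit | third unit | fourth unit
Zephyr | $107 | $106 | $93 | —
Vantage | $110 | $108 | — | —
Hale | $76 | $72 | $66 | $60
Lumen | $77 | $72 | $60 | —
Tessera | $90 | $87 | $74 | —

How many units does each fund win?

All unit-bids, highest first — top 7: 110 (Vantage-1), 108 (Vantage-2), 107 (Zephyr-1), 106 (Zephyr-2), 93 (Zephyr-3), 90 (Tessera-1), 87 (Tessera-2)
Next rejected bid: $77 (not a price — pay-as-bid).
Allocation: Tessera 2, Vantage 2, Zephyr 3.

Tessera 2, Vantage 2, Zephyr 3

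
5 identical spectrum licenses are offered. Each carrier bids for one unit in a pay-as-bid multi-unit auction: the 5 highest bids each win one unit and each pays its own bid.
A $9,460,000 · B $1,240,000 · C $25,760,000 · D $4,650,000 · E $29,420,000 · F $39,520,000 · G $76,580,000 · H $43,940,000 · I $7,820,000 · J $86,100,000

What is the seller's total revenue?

Bids ranked high→low: 86,100,000 (J), 76,580,000 (G), 43,940,000 (H), 39,520,000 (F), 29,420,000 (E), 25,760,000 (C), 9,460,000 (A), …
Top 5: J, G, H, F, E.
Total revenue = 86,100,000 + 76,580,000 + 43,940,000 + 39,520,000 + 29,420,000 = $275,560,000.

Total revenue: $275,560,000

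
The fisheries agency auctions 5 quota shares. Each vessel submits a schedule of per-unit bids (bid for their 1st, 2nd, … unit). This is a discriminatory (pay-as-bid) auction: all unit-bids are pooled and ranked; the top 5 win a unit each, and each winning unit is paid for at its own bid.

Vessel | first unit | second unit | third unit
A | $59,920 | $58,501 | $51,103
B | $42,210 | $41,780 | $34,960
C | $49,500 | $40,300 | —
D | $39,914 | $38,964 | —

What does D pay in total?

Pooled unit-bids ranked (top 5): 59,920 (A-1), 58,501 (A-2), 51,103 (A-3), 49,500 (C-1), 42,210 (B-1)
Next rejected bid: $41,780 (not a price — pay-as-bid).
D wins no units.

D pays $0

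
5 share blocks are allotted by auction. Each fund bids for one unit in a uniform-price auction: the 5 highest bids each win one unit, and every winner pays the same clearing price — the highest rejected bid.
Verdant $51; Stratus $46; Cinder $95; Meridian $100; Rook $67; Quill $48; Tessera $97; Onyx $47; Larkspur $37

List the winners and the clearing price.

Meridian, Tessera, Cinder, Rook, Verdant; each pays $48

Ordering the bids: 100 (Meridian), 97 (Tessera), 95 (Cinder), 67 (Rook), 51 (Verdant), 48 (Quill), 47 (Onyx), …
Top 5: Meridian, Tessera, Cinder, Rook, Verdant.
First losing bid is Quill's $48, which sets the uniform price.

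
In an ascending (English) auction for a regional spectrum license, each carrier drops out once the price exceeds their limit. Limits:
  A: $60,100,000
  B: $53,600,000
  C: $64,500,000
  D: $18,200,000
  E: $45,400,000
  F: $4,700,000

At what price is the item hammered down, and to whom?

Limits in order: 64,500,000 (C) > 60,100,000 (A) > 53,600,000 (B) > 45,400,000 (E) > 18,200,000 (D) > 4,700,000 (F)
Once the price passes $60,100,000, only C is left; the hammer falls at A's limit of $60,100,000.

C wins at $60,100,000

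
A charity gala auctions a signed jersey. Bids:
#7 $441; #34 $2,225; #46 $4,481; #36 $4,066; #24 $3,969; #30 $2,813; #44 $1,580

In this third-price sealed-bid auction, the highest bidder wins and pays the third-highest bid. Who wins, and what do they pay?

#46 pays $3,969

Bids ranked: 4,481 (#46) > 4,066 (#36) > 3,969 (#24) > 2,813 (#30) > 2,225 (#34) > 1,580 (#44) > …
#46 is highest; pays the third-highest bid, $3,969.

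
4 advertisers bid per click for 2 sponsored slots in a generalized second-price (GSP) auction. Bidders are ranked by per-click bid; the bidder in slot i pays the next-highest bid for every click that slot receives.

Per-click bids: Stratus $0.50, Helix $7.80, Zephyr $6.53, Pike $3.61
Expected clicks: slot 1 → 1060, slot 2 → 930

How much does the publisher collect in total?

Total revenue: $10279.10

Sorting advertisers: $7.80 (Helix) > $6.53 (Zephyr) > $3.61 (Pike) > …
Slot 1: Helix pays $6.53 × 1060 = $6921.80
Slot 2: Zephyr pays $3.61 × 930 = $3357.30
Total = $10279.10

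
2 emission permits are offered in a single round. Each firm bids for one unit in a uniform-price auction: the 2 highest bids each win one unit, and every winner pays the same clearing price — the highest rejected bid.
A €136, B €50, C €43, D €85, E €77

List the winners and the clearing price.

A, D; each pays €77

Sorting: 136 (A), 85 (D), 77 (E), 50 (B), …
Top 2: A, D.
Highest unsuccessful bid: €77 → clearing price.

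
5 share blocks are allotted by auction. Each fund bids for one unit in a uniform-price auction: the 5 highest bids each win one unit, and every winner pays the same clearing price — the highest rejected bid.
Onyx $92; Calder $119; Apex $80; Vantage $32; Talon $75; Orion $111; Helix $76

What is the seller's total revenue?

Total revenue: $375

Sorting: 119 (Calder), 111 (Orion), 92 (Onyx), 80 (Apex), 76 (Helix), 75 (Talon), 32 (Vantage)
Top 5: Calder, Orion, Onyx, Apex, Helix.
Highest unsuccessful bid: $75 → clearing price.
Total revenue = 5 × $75 = $375.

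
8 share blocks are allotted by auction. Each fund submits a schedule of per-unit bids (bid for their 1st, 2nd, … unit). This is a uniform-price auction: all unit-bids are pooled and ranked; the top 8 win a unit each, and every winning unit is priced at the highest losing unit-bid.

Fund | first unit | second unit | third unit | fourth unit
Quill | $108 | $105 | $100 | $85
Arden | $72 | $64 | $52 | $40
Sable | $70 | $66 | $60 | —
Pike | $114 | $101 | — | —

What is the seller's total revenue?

Merging the schedules and taking the best 8: 114 (Pike-1), 108 (Quill-1), 105 (Quill-2), 101 (Pike-2), 100 (Quill-3), 85 (Quill-4), 72 (Arden-1), 70 (Sable-1)
The (k+1)-th unit-bid is $66.
Allocation: Arden 1, Pike 2, Quill 4, Sable 1. Every unit priced at $66.
Revenue = 8 × 66 = $528.

Total revenue: $528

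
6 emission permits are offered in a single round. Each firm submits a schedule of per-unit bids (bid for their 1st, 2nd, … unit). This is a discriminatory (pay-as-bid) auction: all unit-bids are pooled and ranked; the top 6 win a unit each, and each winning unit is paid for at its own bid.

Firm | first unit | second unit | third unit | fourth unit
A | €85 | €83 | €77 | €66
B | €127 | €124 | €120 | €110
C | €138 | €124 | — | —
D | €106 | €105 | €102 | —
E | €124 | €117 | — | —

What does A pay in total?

A pays €0

All unit-bids, highest first — top 6: 138 (C-1), 127 (B-1), 124 (B-2), 124 (C-2), 124 (E-1), 120 (B-3)
Next rejected bid: €117 (not a price — pay-as-bid).
A wins no units.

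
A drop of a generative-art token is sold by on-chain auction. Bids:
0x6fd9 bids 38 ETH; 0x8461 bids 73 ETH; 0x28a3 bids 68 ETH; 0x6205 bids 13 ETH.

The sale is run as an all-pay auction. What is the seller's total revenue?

Total revenue: 192 ETH

Bids in order: 73 (0x8461) > 68 (0x28a3) > 38 (0x6fd9) > 13 (0x6205)
Every bidder forfeits their bid regardless of winning.
Revenue = 38 + 73 + 68 + 13 = 192 ETH.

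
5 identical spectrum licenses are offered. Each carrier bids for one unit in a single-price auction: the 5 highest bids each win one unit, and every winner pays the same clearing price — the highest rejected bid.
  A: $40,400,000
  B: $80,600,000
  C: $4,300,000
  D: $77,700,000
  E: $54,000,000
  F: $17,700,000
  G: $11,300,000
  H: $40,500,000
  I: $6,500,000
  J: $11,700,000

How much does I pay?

Bids ranked high→low: 80,600,000 (B), 77,700,000 (D), 54,000,000 (E), 40,500,000 (H), 40,400,000 (A), 17,700,000 (F), 11,700,000 (J), …
Top 5: B, D, E, H, A.
Clearing price = highest rejected bid = $17,700,000.
I does not win → pays $0.

I pays $0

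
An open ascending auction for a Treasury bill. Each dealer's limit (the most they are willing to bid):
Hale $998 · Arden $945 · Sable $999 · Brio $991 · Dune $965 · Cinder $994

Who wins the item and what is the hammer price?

Rule: the price rises until one bidder remains; the winner pays the price at which the last rival dropped out.
Limits in order: 999 (Sable) > 998 (Hale) > 994 (Cinder) > 991 (Brio) > 965 (Dune) > 945 (Arden)
Bidding ends when Hale exits at $998; Sable takes it.

Sable wins at $998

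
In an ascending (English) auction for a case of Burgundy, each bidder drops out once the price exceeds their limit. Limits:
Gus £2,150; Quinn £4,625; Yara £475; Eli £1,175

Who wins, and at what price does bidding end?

Limits in order: 4,625 (Quinn) > 2,150 (Gus) > 1,175 (Eli) > 475 (Yara)
Gus is the last rival to drop out, at £2,150; Quinn remains and wins at that price.

Quinn wins at £2,150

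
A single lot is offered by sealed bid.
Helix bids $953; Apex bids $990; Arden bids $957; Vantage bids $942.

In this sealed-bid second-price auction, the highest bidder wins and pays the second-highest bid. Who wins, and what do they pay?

Apex pays $957

Sorting bids: 990 (Apex) > 957 (Arden) > 953 (Helix) > 942 (Vantage)
Apex is highest; pays the second-highest bid, $957.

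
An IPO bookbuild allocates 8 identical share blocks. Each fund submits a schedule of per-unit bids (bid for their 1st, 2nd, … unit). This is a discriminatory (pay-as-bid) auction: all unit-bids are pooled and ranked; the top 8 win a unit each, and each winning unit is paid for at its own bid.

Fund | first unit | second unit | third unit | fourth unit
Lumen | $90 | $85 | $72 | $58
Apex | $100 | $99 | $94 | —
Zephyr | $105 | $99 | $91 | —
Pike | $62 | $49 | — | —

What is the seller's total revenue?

All unit-bids, highest first — top 8: 105 (Zephyr-1), 100 (Apex-1), 99 (Apex-2), 99 (Zephyr-2), 94 (Apex-3), 91 (Zephyr-3), 90 (Lumen-1), 85 (Lumen-2)
Next rejected bid: $72 (not a price — pay-as-bid).
Each winning unit pays its own bid.
Revenue = 105 + 100 + 99 + 99 + 94 + 91 + 90 + 85 = $763.

Total revenue: $763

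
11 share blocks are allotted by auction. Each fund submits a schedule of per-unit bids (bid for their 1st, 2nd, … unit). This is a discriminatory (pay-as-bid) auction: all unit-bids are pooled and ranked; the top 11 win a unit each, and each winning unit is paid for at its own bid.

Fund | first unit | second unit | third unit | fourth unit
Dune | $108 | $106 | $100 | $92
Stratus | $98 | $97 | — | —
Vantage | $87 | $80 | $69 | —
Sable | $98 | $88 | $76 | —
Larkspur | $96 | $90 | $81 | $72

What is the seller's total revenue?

Merging the schedules and taking the best 11: 108 (Dune-1), 106 (Dune-2), 100 (Dune-3), 98 (Stratus-1), 98 (Sable-1), 97 (Stratus-2), 96 (Larkspur-1), 92 (Dune-4), 90 (Larkspur-2), 88 (Sable-2), 87 (Vantage-1)
Next rejected bid: $81 (not a price — pay-as-bid).
Each winning unit pays its own bid.
Revenue = 108 + 106 + 100 + 98 + 98 + 97 + 96 + 92 + 90 + 88 + 87 = $1,060.

Total revenue: $1,060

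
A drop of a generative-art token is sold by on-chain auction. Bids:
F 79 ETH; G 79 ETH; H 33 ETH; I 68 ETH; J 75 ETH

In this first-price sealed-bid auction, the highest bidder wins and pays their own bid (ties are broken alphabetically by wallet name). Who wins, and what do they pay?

F pays 79 ETH

Sorting bids: 79 (F) > 79 (G) > 75 (J) > 68 (I) > 33 (H)
Tie at 79 ETH → F wins by tie-break.
F is highest → pays own bid, 79 ETH.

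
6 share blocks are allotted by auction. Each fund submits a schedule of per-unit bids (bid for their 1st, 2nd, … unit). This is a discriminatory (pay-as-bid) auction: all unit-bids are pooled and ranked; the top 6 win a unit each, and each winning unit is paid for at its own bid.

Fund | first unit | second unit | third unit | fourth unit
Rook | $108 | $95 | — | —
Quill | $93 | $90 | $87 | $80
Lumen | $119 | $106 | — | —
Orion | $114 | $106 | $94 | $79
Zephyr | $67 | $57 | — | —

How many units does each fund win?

Pooled unit-bids ranked (top 6): 119 (Lumen-1), 114 (Orion-1), 108 (Rook-1), 106 (Lumen-2), 106 (Orion-2), 95 (Rook-2)
Next rejected bid: $94 (not a price — pay-as-bid).
Allocation: Lumen 2, Orion 2, Rook 2.

Lumen 2, Orion 2, Rook 2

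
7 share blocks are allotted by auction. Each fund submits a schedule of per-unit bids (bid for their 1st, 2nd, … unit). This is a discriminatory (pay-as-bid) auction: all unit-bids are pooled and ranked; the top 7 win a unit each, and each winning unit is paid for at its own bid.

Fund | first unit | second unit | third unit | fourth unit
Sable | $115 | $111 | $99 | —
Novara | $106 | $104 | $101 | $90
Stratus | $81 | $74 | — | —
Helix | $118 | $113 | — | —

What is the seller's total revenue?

Total revenue: $768

Merging the schedules and taking the best 7: 118 (Helix-1), 115 (Sable-1), 113 (Helix-2), 111 (Sable-2), 106 (Novara-1), 104 (Novara-2), 101 (Novara-3)
Next rejected bid: $99 (not a price — pay-as-bid).
Each winning unit pays its own bid.
Revenue = 118 + 115 + 113 + 111 + 106 + 104 + 101 = $768.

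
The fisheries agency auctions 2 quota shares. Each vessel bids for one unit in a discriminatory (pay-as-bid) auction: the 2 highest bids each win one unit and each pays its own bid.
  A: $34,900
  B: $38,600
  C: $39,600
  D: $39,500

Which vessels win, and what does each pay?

Bids ranked high→low: 39,600 (C), 39,500 (D), 38,600 (B), 34,900 (A)
Winners (2 units): C, D.
Each winner pays its own bid: C $39,600, D $39,500.

C $39,600, D $39,500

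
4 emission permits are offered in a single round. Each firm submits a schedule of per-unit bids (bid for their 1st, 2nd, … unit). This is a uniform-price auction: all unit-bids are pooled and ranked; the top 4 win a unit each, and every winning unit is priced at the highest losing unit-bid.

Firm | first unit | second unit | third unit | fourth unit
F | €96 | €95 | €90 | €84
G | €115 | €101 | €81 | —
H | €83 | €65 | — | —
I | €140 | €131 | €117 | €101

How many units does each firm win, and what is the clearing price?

G 1, I 3; clearing price €101

Pooled unit-bids ranked (top 4): 140 (I-1), 131 (I-2), 117 (I-3), 115 (G-1)
First bid not allocated: €101.
Allocation: G 1, I 3.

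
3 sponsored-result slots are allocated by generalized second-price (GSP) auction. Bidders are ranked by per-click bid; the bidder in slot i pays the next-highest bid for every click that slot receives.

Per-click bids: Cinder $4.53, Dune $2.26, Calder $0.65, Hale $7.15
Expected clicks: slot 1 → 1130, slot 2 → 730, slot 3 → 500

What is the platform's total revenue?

Total revenue: $7093.70

Ranked by bid: $7.15 (Hale) > $4.53 (Cinder) > $2.26 (Dune) > $0.65 (Calder)
Slot 1: Hale pays $4.53 × 1130 = $5118.90
Slot 2: Cinder pays $2.26 × 730 = $1649.80
Slot 3: Dune pays $0.65 × 500 = $325.00
Total = $7093.70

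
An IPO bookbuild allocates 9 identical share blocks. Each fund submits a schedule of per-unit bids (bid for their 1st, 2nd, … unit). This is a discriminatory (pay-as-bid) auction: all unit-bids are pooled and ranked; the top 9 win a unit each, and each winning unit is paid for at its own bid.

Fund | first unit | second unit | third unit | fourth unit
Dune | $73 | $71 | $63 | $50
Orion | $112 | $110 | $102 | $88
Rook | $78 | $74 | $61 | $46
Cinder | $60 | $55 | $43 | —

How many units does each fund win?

Dune 3, Orion 4, Rook 2

Merging the schedules and taking the best 9: 112 (Orion-1), 110 (Orion-2), 102 (Orion-3), 88 (Orion-4), 78 (Rook-1), 74 (Rook-2), 73 (Dune-1), 71 (Dune-2), 63 (Dune-3)
Next rejected bid: $61 (not a price — pay-as-bid).
Allocation: Dune 3, Orion 4, Rook 2.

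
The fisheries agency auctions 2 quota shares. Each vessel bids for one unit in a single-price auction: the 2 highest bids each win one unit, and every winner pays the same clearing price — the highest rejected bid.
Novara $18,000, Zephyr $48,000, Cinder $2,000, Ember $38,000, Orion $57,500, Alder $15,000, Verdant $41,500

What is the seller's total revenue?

Total revenue: $83,000

Sorting: 57,500 (Orion), 48,000 (Zephyr), 41,500 (Verdant), 38,000 (Ember), …
Winners (2 units): Orion, Zephyr.
Highest unsuccessful bid: $41,500 → clearing price.
Total revenue = 2 × $41,500 = $83,000.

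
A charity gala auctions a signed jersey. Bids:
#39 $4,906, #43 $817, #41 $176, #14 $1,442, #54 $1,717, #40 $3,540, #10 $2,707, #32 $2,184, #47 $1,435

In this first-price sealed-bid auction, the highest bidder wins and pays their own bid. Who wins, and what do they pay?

Sorting bids: 4,906 (#39) > 3,540 (#40) > 2,707 (#10) > 2,184 (#32) > 1,717 (#54) > 1,442 (#14) > …
#39 has the highest bid and pays exactly that: $4,906.

#39 pays $4,906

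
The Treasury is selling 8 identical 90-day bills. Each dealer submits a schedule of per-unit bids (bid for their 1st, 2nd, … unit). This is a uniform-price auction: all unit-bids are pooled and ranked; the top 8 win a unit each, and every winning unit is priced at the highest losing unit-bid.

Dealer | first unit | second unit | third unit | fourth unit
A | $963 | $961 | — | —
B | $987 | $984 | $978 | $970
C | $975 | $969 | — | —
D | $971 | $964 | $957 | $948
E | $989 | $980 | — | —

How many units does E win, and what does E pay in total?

Pooled unit-bids ranked (top 8): 989 (E-1), 987 (B-1), 984 (B-2), 980 (E-2), 978 (B-3), 975 (C-1), 971 (D-1), 970 (B-4)
Highest rejected unit-bid = $969.
E wins 2 unit(s) at $969 each.

E: 2 units, pays $1,938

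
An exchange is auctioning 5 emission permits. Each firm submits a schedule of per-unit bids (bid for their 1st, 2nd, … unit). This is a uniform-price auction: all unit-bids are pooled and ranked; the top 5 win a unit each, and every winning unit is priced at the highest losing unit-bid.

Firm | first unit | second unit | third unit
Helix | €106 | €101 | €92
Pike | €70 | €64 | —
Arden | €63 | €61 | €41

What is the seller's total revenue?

Total revenue: €315

All unit-bids, highest first — top 5: 106 (Helix-1), 101 (Helix-2), 92 (Helix-3), 70 (Pike-1), 64 (Pike-2)
Highest rejected unit-bid = €63.
Allocation: Helix 3, Pike 2. Every unit priced at €63.
Revenue = 5 × 63 = €315.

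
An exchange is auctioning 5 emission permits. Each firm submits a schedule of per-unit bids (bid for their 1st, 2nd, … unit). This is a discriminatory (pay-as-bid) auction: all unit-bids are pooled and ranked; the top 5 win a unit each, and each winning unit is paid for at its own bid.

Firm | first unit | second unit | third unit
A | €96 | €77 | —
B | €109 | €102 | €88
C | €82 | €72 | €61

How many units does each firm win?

Merging the schedules and taking the best 5: 109 (B-1), 102 (B-2), 96 (A-1), 88 (B-3), 82 (C-1)
Next rejected bid: €77 (not a price — pay-as-bid).
Allocation: A 1, B 3, C 1.

A 1, B 3, C 1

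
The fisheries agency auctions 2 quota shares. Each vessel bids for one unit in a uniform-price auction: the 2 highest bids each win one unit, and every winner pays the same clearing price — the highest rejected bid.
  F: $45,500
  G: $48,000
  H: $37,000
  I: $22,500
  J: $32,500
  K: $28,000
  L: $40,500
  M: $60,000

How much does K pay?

K pays $0

Sorting: 60,000 (M), 48,000 (G), 45,500 (F), 40,500 (L), …
The 2 highest are M, G.
First losing bid is F's $45,500, which sets the uniform price.
K does not win → pays $0.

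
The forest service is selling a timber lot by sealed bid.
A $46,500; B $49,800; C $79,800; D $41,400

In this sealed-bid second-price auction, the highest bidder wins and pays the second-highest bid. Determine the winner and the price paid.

Sealed-bid second-price auction: the highest bidder wins and pays the second-highest bid.
Sorting bids: 79,800 (C) > 49,800 (B) > 46,500 (A) > 41,400 (D)
Second-price: C pays B's bid of $49,800.

C pays $49,800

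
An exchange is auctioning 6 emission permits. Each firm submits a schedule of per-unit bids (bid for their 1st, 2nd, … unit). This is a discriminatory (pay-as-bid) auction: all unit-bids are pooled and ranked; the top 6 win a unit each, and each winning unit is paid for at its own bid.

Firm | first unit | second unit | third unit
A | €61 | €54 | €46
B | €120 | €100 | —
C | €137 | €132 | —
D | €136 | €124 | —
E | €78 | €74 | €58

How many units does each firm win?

Pooled unit-bids ranked (top 6): 137 (C-1), 136 (D-1), 132 (C-2), 124 (D-2), 120 (B-1), 100 (B-2)
Next rejected bid: €78 (not a price — pay-as-bid).
Allocation: B 2, C 2, D 2.

B 2, C 2, D 2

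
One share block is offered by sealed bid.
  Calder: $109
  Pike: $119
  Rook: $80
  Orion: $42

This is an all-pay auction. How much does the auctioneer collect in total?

Rule: the highest bidder wins the item, but every bidder pays their own bid.
Bids in order: 119 (Pike) > 109 (Calder) > 80 (Rook) > 42 (Orion)
Every bidder forfeits their bid regardless of winning.
Revenue = 109 + 119 + 80 + 42 = $350.

Total revenue: $350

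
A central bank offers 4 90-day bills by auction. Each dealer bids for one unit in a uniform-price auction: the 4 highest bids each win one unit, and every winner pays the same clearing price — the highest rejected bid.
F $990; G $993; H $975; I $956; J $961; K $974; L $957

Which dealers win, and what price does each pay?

G, F, H, K; each pays $961

Bids ranked high→low: 993 (G), 990 (F), 975 (H), 974 (K), 961 (J), 957 (L), …
The 4 highest are G, F, H, K.
Highest unsuccessful bid: $961 → clearing price.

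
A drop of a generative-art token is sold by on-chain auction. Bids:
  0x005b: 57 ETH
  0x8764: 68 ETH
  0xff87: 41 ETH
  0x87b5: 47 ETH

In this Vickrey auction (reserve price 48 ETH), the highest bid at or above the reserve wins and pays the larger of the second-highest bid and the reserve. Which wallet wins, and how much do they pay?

0x8764 pays 57 ETH

Bids ranked: 68 (0x8764) > 57 (0x005b) > 47 (0x87b5) > 41 (0xff87)
0x8764 has the top bid at or above the reserve (68 ETH).
Second-highest bid 57 ETH exceeds the reserve 48 ETH → payment 57 ETH.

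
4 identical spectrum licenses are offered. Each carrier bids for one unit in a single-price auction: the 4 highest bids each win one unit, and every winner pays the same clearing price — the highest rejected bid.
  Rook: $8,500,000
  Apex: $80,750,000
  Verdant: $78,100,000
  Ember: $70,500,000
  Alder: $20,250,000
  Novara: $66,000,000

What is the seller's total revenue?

Ordering the bids: 80,750,000 (Apex), 78,100,000 (Verdant), 70,500,000 (Ember), 66,000,000 (Novara), 20,250,000 (Alder), 8,500,000 (Rook)
Top 4: Apex, Verdant, Ember, Novara.
Highest unsuccessful bid: $20,250,000 → clearing price.
Total revenue = 4 × $20,250,000 = $81,000,000.

Total revenue: $81,000,000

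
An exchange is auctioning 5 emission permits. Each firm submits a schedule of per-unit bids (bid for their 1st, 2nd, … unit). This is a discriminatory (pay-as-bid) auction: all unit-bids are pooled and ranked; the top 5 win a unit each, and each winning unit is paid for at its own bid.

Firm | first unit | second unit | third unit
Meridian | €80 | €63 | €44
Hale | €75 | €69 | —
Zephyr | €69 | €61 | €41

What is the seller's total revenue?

All unit-bids, highest first — top 5: 80 (Meridian-1), 75 (Hale-1), 69 (Hale-2), 69 (Zephyr-1), 63 (Meridian-2)
Next rejected bid: €61 (not a price — pay-as-bid).
Each winning unit pays its own bid.
Revenue = 80 + 75 + 69 + 69 + 63 = €356.

Total revenue: €356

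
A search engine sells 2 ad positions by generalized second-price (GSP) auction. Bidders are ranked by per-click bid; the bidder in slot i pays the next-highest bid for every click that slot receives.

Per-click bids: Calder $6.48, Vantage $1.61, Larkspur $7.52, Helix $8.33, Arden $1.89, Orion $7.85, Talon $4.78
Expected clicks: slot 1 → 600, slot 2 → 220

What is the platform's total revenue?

Total revenue: $6364.40

Ranked by bid: $8.33 (Helix) > $7.85 (Orion) > $7.52 (Larkspur) > …
Slot 1: Helix pays $7.85 × 600 = $4710.00
Slot 2: Orion pays $7.52 × 220 = $1654.40
Total = $6364.40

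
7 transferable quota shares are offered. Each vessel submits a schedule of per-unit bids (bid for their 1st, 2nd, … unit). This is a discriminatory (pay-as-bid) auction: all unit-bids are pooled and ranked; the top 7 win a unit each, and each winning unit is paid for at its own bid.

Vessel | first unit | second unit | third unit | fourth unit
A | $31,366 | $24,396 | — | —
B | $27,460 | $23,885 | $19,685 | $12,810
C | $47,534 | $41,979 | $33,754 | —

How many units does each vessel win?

A 2, B 2, C 3

Pooled unit-bids ranked (top 7): 47,534 (C-1), 41,979 (C-2), 33,754 (C-3), 31,366 (A-1), 27,460 (B-1), 24,396 (A-2), 23,885 (B-2)
Next rejected bid: $19,685 (not a price — pay-as-bid).
Allocation: A 2, B 2, C 3.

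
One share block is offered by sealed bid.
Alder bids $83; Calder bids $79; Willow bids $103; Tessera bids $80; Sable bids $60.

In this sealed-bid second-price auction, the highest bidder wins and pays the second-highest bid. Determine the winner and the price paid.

Rule: the highest bidder wins and pays the second-highest bid.
Bids ranked: 103 (Willow) > 83 (Alder) > 80 (Tessera) > 79 (Calder) > 60 (Sable)
Willow wins with the highest bid; price is set by the runner-up at $83.

Willow pays $83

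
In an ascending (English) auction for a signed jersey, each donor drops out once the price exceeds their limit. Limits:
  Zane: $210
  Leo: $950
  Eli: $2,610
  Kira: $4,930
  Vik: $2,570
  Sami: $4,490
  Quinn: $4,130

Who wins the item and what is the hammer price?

Kira wins at $4,490

Limits in order: 4,930 (Kira) > 4,490 (Sami) > 4,130 (Quinn) > 2,610 (Eli) > 2,570 (Vik) > 950 (Leo) > …
Bidding ends when Sami exits at $4,490; Kira takes it.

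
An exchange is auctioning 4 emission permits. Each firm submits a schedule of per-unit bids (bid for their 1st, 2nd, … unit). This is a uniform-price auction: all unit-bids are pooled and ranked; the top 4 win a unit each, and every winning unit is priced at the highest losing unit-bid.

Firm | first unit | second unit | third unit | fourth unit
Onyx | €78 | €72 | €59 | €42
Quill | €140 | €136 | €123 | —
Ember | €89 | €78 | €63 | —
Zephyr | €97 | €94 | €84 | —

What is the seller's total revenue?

Total revenue: €376

Merging the schedules and taking the best 4: 140 (Quill-1), 136 (Quill-2), 123 (Quill-3), 97 (Zephyr-1)
The (k+1)-th unit-bid is €94.
Allocation: Quill 3, Zephyr 1. Every unit priced at €94.
Revenue = 4 × 94 = €376.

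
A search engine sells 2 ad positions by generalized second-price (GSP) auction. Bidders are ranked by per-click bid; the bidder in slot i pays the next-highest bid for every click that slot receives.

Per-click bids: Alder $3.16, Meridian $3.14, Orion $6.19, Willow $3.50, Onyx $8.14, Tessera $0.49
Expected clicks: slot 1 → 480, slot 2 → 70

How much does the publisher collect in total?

Total revenue: $3216.20

Sorting advertisers: $8.14 (Onyx) > $6.19 (Orion) > $3.50 (Willow) > …
Slot 1: Onyx pays $6.19 × 480 = $2971.20
Slot 2: Orion pays $3.50 × 70 = $245.00
Total = $3216.20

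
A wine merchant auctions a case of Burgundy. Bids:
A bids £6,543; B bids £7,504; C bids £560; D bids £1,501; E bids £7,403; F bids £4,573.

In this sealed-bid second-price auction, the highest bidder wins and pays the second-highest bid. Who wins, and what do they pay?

Bids in order: 7,504 (B) > 7,403 (E) > 6,543 (A) > 4,573 (F) > 1,501 (D) > 560 (C)
B wins with the highest bid; price is set by the runner-up at £7,403.

B pays £7,403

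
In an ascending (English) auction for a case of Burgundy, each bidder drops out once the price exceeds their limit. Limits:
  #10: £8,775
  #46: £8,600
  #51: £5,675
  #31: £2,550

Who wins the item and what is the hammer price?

Rule: the price rises until one bidder remains; the winner pays the price at which the last rival dropped out.
Sorting limits: 8,775 (#10) > 8,600 (#46) > 5,675 (#51) > 2,550 (#31)
Once the price passes £8,600, only #10 is left; the hammer falls at #46's limit of £8,600.

#10 wins at £8,600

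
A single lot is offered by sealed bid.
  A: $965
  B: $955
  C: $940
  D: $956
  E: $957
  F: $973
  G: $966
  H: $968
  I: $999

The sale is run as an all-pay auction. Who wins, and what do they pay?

Bids ranked: 999 (I) > 973 (F) > 968 (H) > 966 (G) > 965 (A) > 957 (E) > …
I is highest and takes the item; every bidder forfeits their bid.

I pays $999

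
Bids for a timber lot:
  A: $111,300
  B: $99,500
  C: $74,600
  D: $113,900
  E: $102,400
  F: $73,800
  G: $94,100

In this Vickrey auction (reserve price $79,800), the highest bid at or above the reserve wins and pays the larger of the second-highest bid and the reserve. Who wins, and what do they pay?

D pays $111,300

Bids ranked: 113,900 (D) > 111,300 (A) > 102,400 (E) > 99,500 (B) > 94,100 (G) > 74,600 (C) > …
D has the top bid at or above the reserve ($113,900).
max(second-highest $111,300, reserve $79,800) = $111,300; the reserve does not bind.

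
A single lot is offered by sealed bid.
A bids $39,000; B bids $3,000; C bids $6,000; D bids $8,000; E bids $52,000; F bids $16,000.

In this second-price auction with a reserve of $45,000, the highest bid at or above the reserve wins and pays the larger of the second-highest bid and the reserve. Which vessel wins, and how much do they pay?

E pays $45,000

Second-price auction with a reserve of $45,000: the highest bid at or above the reserve wins and pays the larger of the second-highest bid and the reserve.
Bids in order: 52,000 (E) > 39,000 (A) > 16,000 (F) > 8,000 (D) > 6,000 (C) > 3,000 (B)
Highest eligible bid: E at $52,000.
Second-highest bid $39,000 is below the reserve $45,000, so the reserve binds → payment $45,000.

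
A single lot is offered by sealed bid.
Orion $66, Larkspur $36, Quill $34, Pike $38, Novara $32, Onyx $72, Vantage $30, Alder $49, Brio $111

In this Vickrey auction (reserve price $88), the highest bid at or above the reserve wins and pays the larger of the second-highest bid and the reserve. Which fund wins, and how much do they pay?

Brio pays $88

Vickrey auction (reserve price $88): the highest bid at or above the reserve wins and pays the larger of the second-highest bid and the reserve.
Sorting bids: 111 (Brio) > 72 (Onyx) > 66 (Orion) > 49 (Alder) > 38 (Pike) > 36 (Larkspur) > …
Highest eligible bid: Brio at $111.
max(second-highest $72, reserve $88) = $88.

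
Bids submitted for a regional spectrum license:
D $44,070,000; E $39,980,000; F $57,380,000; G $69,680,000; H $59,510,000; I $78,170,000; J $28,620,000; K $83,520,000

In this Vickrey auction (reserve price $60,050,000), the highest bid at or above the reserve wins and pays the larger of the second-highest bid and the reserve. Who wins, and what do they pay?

K pays $78,170,000

Bids in order: 83,520,000 (K) > 78,170,000 (I) > 69,680,000 (G) > 59,510,000 (H) > 57,380,000 (F) > 44,070,000 (D) > …
K has the top bid at or above the reserve ($83,520,000).
max(second-highest $78,170,000, reserve $60,050,000) = $78,170,000; the reserve does not bind.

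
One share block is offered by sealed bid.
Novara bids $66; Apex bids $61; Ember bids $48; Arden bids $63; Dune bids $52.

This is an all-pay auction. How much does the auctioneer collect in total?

Sorting bids: 66 (Novara) > 63 (Arden) > 61 (Apex) > 52 (Dune) > 48 (Ember)
Novara wins with the top bid; all bids are sunk regardless.
Every bidder forfeits their bid regardless of winning.
Revenue = 66 + 61 + 48 + 63 + 52 = $290.

Total revenue: $290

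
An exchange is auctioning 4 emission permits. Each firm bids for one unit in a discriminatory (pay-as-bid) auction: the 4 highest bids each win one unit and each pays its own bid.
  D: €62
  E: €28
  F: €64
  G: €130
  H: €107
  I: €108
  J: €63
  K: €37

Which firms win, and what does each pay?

G €130, I €108, H €107, F €64

Ordering the bids: 130 (G), 108 (I), 107 (H), 64 (F), 63 (J), 62 (D), …
Top 4: G, I, H, F.
Each winner pays its own bid: G €130, I €108, H €107, F €64.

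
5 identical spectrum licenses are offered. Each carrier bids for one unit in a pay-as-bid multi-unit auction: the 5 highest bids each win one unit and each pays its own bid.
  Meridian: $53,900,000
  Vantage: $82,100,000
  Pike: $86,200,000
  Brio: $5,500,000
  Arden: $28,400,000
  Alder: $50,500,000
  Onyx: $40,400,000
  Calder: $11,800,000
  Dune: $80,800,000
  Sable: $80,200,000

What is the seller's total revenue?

Sorting: 86,200,000 (Pike), 82,100,000 (Vantage), 80,800,000 (Dune), 80,200,000 (Sable), 53,900,000 (Meridian), 50,500,000 (Alder), 40,400,000 (Onyx), …
The 5 highest are Pike, Vantage, Dune, Sable, Meridian.
Total revenue = 86,200,000 + 82,100,000 + 80,800,000 + 80,200,000 + 53,900,000 = $383,200,000.

Total revenue: $383,200,000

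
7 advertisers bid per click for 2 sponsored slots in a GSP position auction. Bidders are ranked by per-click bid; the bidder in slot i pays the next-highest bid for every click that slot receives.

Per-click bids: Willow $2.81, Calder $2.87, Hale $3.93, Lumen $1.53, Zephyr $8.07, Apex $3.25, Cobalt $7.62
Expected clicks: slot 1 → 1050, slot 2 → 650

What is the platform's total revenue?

Sorting advertisers: $8.07 (Zephyr) > $7.62 (Cobalt) > $3.93 (Hale) > …
Slot 1: Zephyr pays $7.62 × 1050 = $8001.00
Slot 2: Cobalt pays $3.93 × 650 = $2554.50
Total = $10555.50

Total revenue: $10555.50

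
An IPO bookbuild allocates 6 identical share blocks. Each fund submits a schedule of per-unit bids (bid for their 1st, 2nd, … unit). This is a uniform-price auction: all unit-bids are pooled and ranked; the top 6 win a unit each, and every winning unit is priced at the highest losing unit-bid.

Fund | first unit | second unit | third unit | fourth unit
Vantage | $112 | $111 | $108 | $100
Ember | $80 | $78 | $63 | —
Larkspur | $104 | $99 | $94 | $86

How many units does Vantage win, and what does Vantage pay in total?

All unit-bids, highest first — top 6: 112 (Vantage-1), 111 (Vantage-2), 108 (Vantage-3), 104 (Larkspur-1), 100 (Vantage-4), 99 (Larkspur-2)
The (k+1)-th unit-bid is $94.
Vantage wins 4 unit(s) at $94 each.

Vantage: 4 units, pays $376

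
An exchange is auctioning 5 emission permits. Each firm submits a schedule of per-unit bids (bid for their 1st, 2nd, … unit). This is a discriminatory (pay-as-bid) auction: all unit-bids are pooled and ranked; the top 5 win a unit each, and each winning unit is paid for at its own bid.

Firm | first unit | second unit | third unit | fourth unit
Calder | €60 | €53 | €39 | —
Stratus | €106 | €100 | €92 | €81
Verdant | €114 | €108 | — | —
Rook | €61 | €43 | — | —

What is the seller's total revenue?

Total revenue: €520

Merging the schedules and taking the best 5: 114 (Verdant-1), 108 (Verdant-2), 106 (Stratus-1), 100 (Stratus-2), 92 (Stratus-3)
Next rejected bid: €81 (not a price — pay-as-bid).
Each winning unit pays its own bid.
Revenue = 114 + 108 + 106 + 100 + 92 = €520.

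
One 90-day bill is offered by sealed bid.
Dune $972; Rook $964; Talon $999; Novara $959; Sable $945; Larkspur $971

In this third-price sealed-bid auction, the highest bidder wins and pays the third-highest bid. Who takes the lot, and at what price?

Talon pays $971

Bids in order: 999 (Talon) > 972 (Dune) > 971 (Larkspur) > 964 (Rook) > 959 (Novara) > 945 (Sable)
Talon is highest; pays the third-highest bid, $971.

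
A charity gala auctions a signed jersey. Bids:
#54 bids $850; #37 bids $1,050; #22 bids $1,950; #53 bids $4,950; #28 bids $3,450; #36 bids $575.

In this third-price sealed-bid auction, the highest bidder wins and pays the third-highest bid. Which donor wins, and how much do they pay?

Bids in order: 4,950 (#53) > 3,450 (#28) > 1,950 (#22) > 1,050 (#37) > 850 (#54) > 575 (#36)
#53 wins; payment is bid #3 in the ranking = $1,950.

#53 pays $1,950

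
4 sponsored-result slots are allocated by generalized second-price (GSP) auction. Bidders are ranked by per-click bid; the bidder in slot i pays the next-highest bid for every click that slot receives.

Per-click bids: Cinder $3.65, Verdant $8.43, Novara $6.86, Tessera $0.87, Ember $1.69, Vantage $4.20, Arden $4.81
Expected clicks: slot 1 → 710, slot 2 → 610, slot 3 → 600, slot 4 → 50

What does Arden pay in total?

Ranked by bid: $8.43 (Verdant) > $6.86 (Novara) > $4.81 (Arden) > $4.20 (Vantage) > $3.65 (Cinder) > …
Arden holds slot 3 → pays next bid $4.20 × 600 clicks = $2520.00.

Arden pays $2520.00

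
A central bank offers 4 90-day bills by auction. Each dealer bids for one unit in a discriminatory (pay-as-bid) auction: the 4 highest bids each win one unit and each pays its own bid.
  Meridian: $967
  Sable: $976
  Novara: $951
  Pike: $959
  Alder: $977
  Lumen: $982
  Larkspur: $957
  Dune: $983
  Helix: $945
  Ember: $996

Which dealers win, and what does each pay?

Bids ranked high→low: 996 (Ember), 983 (Dune), 982 (Lumen), 977 (Alder), 976 (Sable), 967 (Meridian), …
Top 4: Ember, Dune, Lumen, Alder.
Each winner pays its own bid: Ember $996, Dune $983, Lumen $982, Alder $977.

Ember $996, Dune $983, Lumen $982, Alder $977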